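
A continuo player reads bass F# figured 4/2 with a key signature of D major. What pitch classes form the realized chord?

The written figures 4/2 are shorthand for 6/4/2: the 6 is implied.
A second above F# in this key is G.
A fourth above F# in this key is B.
A sixth above F# in this key is D.
Together with the bass F#, this spells G major seventh in third inversion.

F#, G, B, D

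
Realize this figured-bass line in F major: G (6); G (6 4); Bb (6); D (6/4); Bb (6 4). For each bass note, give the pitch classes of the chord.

G (6/3): G, Bb, E.
G (6/4): G, C, E.
Bb (6/3): Bb, D, G.
D (6/4): D, G, Bb.
Bb (6/4): Bb, E, G.

G, Bb, E | G, C, E | Bb, D, G | D, G, Bb | Bb, E, G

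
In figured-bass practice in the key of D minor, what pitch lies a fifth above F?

C

Counting 4 letter steps above F lands on C; in D minor, that letter is C.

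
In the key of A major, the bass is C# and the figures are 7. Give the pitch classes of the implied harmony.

C#, E, G#, B

The written figures 7 are shorthand for 7/5/3: the 5/3 are implied.
A third above C# in this key is E.
A fifth above C# in this key is G#.
A seventh above C# in this key is B.
Together with the bass C#, this spells C# minor seventh in root position.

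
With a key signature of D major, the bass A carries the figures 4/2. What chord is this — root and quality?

B minor seventh

The figures 4/2 indicate a seventh chord in third inversion.
In third inversion the root lies a second above the bass: a second above A in D major is B.
The chord tones are A, B, D, F#, giving B minor seventh.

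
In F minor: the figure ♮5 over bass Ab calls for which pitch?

E

Counting 4 letter steps above Ab lands on E; in F minor, that letter is Eb.
The ♮5 figure makes it natural, giving E.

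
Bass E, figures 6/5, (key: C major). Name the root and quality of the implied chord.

C major seventh

The figures 6/5 indicate a seventh chord in first inversion.
In first inversion the root lies a sixth above the bass: a sixth above E in C major is C.
The chord tones are E, G, B, C, giving C major seventh.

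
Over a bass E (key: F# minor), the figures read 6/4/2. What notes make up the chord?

E, F#, A, C#

A second above E in this key is F#.
A fourth above E in this key is A.
A sixth above E in this key is C#.
Together with the bass E, this spells F# minor seventh in third inversion.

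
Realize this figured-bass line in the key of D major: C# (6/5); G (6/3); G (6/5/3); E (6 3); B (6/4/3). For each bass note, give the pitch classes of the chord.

C# (6/5/3): C#, E, G, A.
G (6/3): G, B, E.
G (6/5/3): G, B, D, E.
E (6/3): E, G, C#.
B (6/4/3): B, D, E, G.

C#, E, G, A | G, B, E | G, B, D, E | E, G, C# | B, D, E, G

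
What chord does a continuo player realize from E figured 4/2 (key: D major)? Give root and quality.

F# minor seventh

The figures 4/2 indicate a seventh chord in third inversion.
In third inversion the root lies a second above the bass: a second above E in D major is F#.
The chord tones are E, F#, A, C#, giving F# minor seventh.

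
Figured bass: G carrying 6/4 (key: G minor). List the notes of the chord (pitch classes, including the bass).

G, C, Eb

A fourth above G in this key is C.
A sixth above G in this key is Eb.
Together with the bass G, this spells C minor in second inversion.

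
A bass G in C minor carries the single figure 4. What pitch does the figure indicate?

C

Counting 3 letter steps above G lands on C; in C minor, that letter is C.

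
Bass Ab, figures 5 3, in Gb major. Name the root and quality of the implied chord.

Ab minor

The figures 5 3 indicate a triad in root position.
In root position the bass is the root, so the root is Ab.
The chord tones are Ab, Cb, Eb, giving Ab minor.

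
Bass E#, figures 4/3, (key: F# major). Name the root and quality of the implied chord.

The figures 4/3 indicate a seventh chord in second inversion.
In second inversion the root lies a fourth above the bass: a fourth above E# in F# major is A#.
The chord tones are E#, G#, A#, C#, giving A# minor seventh.

A# minor seventh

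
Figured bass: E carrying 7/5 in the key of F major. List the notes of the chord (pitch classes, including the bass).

The written figures 7/5 are shorthand for 7/5/3: the 3 is implied.
A third above E in this key is G.
A fifth above E in this key is Bb.
A seventh above E in this key is D.
Together with the bass E, this spells E half-diminished seventh in root position.

E, G, Bb, D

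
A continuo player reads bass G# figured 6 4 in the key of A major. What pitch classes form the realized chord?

G#, C#, E

A fourth above G# in this key is C#.
A sixth above G# in this key is E.
Together with the bass G#, this spells C# minor in second inversion.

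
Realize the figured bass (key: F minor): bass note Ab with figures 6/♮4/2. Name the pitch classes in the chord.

A second above Ab in this key is Bb.
A fourth above Ab in this key is Db, made natural (D) by the ♮ figure.
A sixth above Ab in this key is F.
Together with the bass Ab, this spells Bb dominant seventh in third inversion.

Ab, Bb, D, F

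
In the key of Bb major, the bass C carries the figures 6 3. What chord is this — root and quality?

The figures 6 3 indicate a triad in first inversion.
In first inversion the root lies a sixth above the bass: a sixth above C in Bb major is A.
The chord tones are C, Eb, A, giving A diminished.

A diminished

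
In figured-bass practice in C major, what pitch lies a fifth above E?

Counting 4 letter steps above E lands on B; in C major, that letter is B.

B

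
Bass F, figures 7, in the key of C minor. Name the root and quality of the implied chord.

F minor seventh

The figures 7 indicate a seventh chord in root position.
In root position the bass is the root, so the root is F.
The chord tones are F, Ab, C, Eb, giving F minor seventh.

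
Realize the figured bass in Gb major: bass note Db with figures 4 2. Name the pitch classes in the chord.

The written figures 4 2 are shorthand for 6/4/2: the 6 is implied.
A second above Db in this key is Eb.
A fourth above Db in this key is Gb.
A sixth above Db in this key is Bb.
Together with the bass Db, this spells Eb minor seventh in third inversion.

Db, Eb, Gb, Bb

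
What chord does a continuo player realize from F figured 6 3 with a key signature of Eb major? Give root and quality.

The figures 6 3 indicate a triad in first inversion.
In first inversion the root lies a sixth above the bass: a sixth above F in Eb major is D.
The chord tones are F, Ab, D, giving D diminished.

D diminished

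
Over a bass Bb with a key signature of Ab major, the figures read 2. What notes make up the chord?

Bb, C, Eb, G

The written figures 2 are shorthand for 6/4/2: the 6/4 are implied.
A second above Bb in this key is C.
A fourth above Bb in this key is Eb.
A sixth above Bb in this key is G.
Together with the bass Bb, this spells C minor seventh in third inversion.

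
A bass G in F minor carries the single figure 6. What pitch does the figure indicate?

Counting 5 letter steps above G lands on E; in F minor, that letter is Eb.

Eb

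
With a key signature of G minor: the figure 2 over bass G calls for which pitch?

Counting 1 letter step above G lands on A; in G minor, that letter is A.

A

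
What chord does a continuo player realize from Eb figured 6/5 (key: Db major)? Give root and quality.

The figures 6/5 indicate a seventh chord in first inversion.
In first inversion the root lies a sixth above the bass: a sixth above Eb in Db major is C.
The chord tones are Eb, Gb, Bb, C, giving C half-diminished seventh.

C half-diminished seventh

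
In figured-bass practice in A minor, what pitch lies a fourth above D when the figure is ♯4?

G#

Counting 3 letter steps above D lands on G; in A minor, that letter is G.
The #4 figure raises it a semitone, giving G#.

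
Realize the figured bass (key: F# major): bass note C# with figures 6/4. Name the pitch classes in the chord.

A fourth above C# in this key is F#.
A sixth above C# in this key is A#.
Together with the bass C#, this spells F# major in second inversion.

C#, F#, A#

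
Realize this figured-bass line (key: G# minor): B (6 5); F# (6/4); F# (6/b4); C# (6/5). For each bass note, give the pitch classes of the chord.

B (6/5/3): B, D#, F#, G#.
F# (6/4): F#, B, D#.
F# (6/b4): F#, Bb, D#.
C# (6/5/3): C#, E, G#, A#.

B, D#, F#, G# | F#, B, D# | F#, Bb, D# | C#, E, G#, A#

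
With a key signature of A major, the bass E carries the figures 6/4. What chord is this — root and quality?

The figures 6/4 indicate a triad in second inversion.
In second inversion the root lies a fourth above the bass: a fourth above E in A major is A.
The chord tones are E, A, C#, giving A major.

A major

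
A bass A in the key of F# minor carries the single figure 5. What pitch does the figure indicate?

Counting 4 letter steps above A lands on E; in F# minor, that letter is E.

E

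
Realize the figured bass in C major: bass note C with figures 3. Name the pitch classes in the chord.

C, E, G

The written figures 3 are shorthand for 5/3: the 5 is implied.
A third above C in this key is E.
A fifth above C in this key is G.
Together with the bass C, this spells C major in root position.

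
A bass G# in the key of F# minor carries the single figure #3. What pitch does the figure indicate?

B#

Counting 2 letter steps above G# lands on B; in F# minor, that letter is B.
The #3 figure raises it a semitone, giving B#.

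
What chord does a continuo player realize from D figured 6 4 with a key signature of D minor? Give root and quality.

G minor

The figures 6 4 indicate a triad in second inversion.
In second inversion the root lies a fourth above the bass: a fourth above D in D minor is G.
The chord tones are D, G, Bb, giving G minor.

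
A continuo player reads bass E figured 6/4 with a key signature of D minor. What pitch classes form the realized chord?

A fourth above E in this key is A.
A sixth above E in this key is C.
Together with the bass E, this spells A minor in second inversion.

E, A, C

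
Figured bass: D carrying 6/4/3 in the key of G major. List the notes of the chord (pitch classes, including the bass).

D, F#, G, B

A third above D in this key is F#.
A fourth above D in this key is G.
A sixth above D in this key is B.
Together with the bass D, this spells G major seventh in second inversion.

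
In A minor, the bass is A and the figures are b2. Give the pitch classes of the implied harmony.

The written figures b2 are shorthand for 6/4/2: the 6/4 are implied.
A second above A in this key is B, lowered to Bb by the flat.
A fourth above A in this key is D.
A sixth above A in this key is F.
Together with the bass A, this spells Bb major seventh in third inversion.

A, Bb, D, F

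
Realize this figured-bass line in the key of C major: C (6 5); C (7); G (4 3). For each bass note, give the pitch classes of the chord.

C, E, G, A | C, E, G, B | G, B, C, E

C (6/5/3): C, E, G, A.
C (7/5/3): C, E, G, B.
G (6/4/3): G, B, C, E.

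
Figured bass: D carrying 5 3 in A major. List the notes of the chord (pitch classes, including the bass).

A third above D in this key is F#.
A fifth above D in this key is A.
Together with the bass D, this spells D major in root position.

D, F#, A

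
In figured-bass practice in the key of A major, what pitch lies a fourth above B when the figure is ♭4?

Counting 3 letter steps above B lands on E; in A major, that letter is E.
The b4 figure lowers it a semitone, giving Eb.

Eb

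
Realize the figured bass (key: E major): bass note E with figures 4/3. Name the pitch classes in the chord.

E, G#, A, C#

The written figures 4/3 are shorthand for 6/4/3: the 6 is implied.
A third above E in this key is G#.
A fourth above E in this key is A.
A sixth above E in this key is C#.
Together with the bass E, this spells A major seventh in second inversion.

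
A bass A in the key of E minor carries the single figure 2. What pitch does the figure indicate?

B

Counting 1 letter step above A lands on B; in E minor, that letter is B.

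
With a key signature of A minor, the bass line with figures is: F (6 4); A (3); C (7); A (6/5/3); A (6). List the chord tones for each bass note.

F, B, D | A, C, E | C, E, G, B | A, C, E, F | A, C, F

F (6/4): F, B, D.
A (5/3): A, C, E.
C (7/5/3): C, E, G, B.
A (6/5/3): A, C, E, F.
A (6/3): A, C, F.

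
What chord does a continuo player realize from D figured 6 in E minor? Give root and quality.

The figures 6 indicate a triad in first inversion.
In first inversion the root lies a sixth above the bass: a sixth above D in E minor is B.
The chord tones are D, F#, B, giving B minor.

B minor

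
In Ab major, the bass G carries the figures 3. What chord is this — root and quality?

G diminished

The figures 3 indicate a triad in root position.
In root position the bass is the root, so the root is G.
The chord tones are G, Bb, Db, giving G diminished.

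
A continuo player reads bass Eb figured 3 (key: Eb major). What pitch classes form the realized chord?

Eb, G, Bb

The written figures 3 are shorthand for 5/3: the 5 is implied.
A third above Eb in this key is G.
A fifth above Eb in this key is Bb.
Together with the bass Eb, this spells Eb major in root position.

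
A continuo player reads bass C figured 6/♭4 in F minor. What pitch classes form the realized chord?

A fourth above C in this key is F, lowered to Fb by the flat.
A sixth above C in this key is Ab.
Together with the bass C, this spells Fb augmented in second inversion.

C, Fb, Ab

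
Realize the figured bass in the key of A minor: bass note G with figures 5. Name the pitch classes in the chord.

G, B, D

The written figures 5 are shorthand for 5/3: the 3 is implied.
A third above G in this key is B.
A fifth above G in this key is D.
Together with the bass G, this spells G major in root position.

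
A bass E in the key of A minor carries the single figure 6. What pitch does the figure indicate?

Counting 5 letter steps above E lands on C; in A minor, that letter is C.

C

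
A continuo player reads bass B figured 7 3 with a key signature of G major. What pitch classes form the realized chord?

B, D, F#, A

The written figures 7 3 are shorthand for 7/5/3: the 5 is implied.
A third above B in this key is D.
A fifth above B in this key is F#.
A seventh above B in this key is A.
Together with the bass B, this spells B minor seventh in root position.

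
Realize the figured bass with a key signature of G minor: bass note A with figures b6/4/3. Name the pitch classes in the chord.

A, C, D, Fb

A third above A in this key is C.
A fourth above A in this key is D.
A sixth above A in this key is F, lowered to Fb by the flat.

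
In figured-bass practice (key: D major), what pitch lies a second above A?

B

Counting 1 letter step above A lands on B; in D major, that letter is B.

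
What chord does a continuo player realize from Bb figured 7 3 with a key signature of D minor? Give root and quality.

Bb major seventh

The figures 7 3 indicate a seventh chord in root position.
In root position the bass is the root, so the root is Bb.
The chord tones are Bb, D, F, A, giving Bb major seventh.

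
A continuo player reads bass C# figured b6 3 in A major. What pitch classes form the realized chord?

A third above C# in this key is E.
A sixth above C# in this key is A, lowered to Ab by the flat.

C#, E, Ab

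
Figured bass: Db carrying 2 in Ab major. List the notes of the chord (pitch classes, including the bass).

Db, Eb, G, Bb

The written figures 2 are shorthand for 6/4/2: the 6/4 are implied.
A second above Db in this key is Eb.
A fourth above Db in this key is G.
A sixth above Db in this key is Bb.
Together with the bass Db, this spells Eb dominant seventh in third inversion.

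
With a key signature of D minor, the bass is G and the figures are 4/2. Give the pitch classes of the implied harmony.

The written figures 4/2 are shorthand for 6/4/2: the 6 is implied.
A second above G in this key is A.
A fourth above G in this key is C.
A sixth above G in this key is E.
Together with the bass G, this spells A minor seventh in third inversion.

G, A, C, E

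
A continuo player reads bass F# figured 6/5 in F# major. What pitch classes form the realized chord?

F#, A#, C#, D#

The written figures 6/5 are shorthand for 6/5/3: the 3 is implied.
A third above F# in this key is A#.
A fifth above F# in this key is C#.
A sixth above F# in this key is D#.
Together with the bass F#, this spells D# minor seventh in first inversion.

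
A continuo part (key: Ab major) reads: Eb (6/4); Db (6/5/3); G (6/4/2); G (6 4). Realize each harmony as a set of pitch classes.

Eb, Ab, C | Db, F, Ab, Bb | G, Ab, C, Eb | G, C, Eb

Eb (6/4): Eb, Ab, C.
Db (6/5/3): Db, F, Ab, Bb.
G (6/4/2): G, Ab, C, Eb.
G (6/4): G, C, Eb.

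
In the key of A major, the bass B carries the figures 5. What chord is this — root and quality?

B minor

The figures 5 indicate a triad in root position.
In root position the bass is the root, so the root is B.
The chord tones are B, D, F#, giving B minor.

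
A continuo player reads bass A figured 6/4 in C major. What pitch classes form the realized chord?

A fourth above A in this key is D.
A sixth above A in this key is F.
Together with the bass A, this spells D minor in second inversion.

A, D, F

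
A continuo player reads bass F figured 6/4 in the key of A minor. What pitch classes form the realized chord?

A fourth above F in this key is B.
A sixth above F in this key is D.
Together with the bass F, this spells B diminished in second inversion.

F, B, D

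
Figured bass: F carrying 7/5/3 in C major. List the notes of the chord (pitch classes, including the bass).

F, A, C, E

A third above F in this key is A.
A fifth above F in this key is C.
A seventh above F in this key is E.
Together with the bass F, this spells F major seventh in root position.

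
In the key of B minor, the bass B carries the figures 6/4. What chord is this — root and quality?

The figures 6/4 indicate a triad in second inversion.
In second inversion the root lies a fourth above the bass: a fourth above B in B minor is E.
The chord tones are B, E, G, giving E minor.

E minor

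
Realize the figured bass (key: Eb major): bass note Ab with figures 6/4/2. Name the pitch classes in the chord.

Ab, Bb, D, F

A second above Ab in this key is Bb.
A fourth above Ab in this key is D.
A sixth above Ab in this key is F.
Together with the bass Ab, this spells Bb dominant seventh in third inversion.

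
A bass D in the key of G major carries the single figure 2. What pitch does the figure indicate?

Counting 1 letter step above D lands on E; in G major, that letter is E.

E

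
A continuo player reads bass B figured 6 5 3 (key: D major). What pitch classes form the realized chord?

B, D, F#, G

A third above B in this key is D.
A fifth above B in this key is F#.
A sixth above B in this key is G.
Together with the bass B, this spells G major seventh in first inversion.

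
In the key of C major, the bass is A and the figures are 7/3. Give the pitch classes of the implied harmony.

The written figures 7/3 are shorthand for 7/5/3: the 5 is implied.
A third above A in this key is C.
A fifth above A in this key is E.
A seventh above A in this key is G.
Together with the bass A, this spells A minor seventh in root position.

A, C, E, G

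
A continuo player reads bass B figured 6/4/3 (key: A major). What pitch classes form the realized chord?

B, D, E, G#

A third above B in this key is D.
A fourth above B in this key is E.
A sixth above B in this key is G#.
Together with the bass B, this spells E dominant seventh in second inversion.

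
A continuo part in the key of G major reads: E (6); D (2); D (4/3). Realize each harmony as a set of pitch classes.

E (6/3): E, G, C.
D (6/4/2): D, E, G, B.
D (6/4/3): D, F#, G, B.

E, G, C | D, E, G, B | D, F#, G, B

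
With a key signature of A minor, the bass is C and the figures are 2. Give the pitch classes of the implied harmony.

The written figures 2 are shorthand for 6/4/2: the 6/4 are implied.
A second above C in this key is D.
A fourth above C in this key is F.
A sixth above C in this key is A.
Together with the bass C, this spells D minor seventh in third inversion.

C, D, F, A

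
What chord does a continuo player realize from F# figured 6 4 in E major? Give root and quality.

B major

The figures 6 4 indicate a triad in second inversion.
In second inversion the root lies a fourth above the bass: a fourth above F# in E major is B.
The chord tones are F#, B, D#, giving B major.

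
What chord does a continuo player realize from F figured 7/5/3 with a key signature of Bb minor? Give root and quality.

F minor seventh

The figures 7/5/3 indicate a seventh chord in root position.
In root position the bass is the root, so the root is F.
The chord tones are F, Ab, C, Eb, giving F minor seventh.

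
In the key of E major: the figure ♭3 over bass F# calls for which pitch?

Counting 2 letter steps above F# lands on A; in E major, that letter is A.
The b3 figure lowers it a semitone, giving Ab.

Ab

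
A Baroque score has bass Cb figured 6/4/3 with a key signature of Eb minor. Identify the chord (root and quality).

F half-diminished seventh

The figures 6/4/3 indicate a seventh chord in second inversion.
In second inversion the root lies a fourth above the bass: a fourth above Cb in Eb minor is F.
The chord tones are Cb, Eb, F, Ab, giving F half-diminished seventh.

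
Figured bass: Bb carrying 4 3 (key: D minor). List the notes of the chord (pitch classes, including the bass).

Bb, D, E, G

The written figures 4 3 are shorthand for 6/4/3: the 6 is implied.
A third above Bb in this key is D.
A fourth above Bb in this key is E.
A sixth above Bb in this key is G.
Together with the bass Bb, this spells E half-diminished seventh in second inversion.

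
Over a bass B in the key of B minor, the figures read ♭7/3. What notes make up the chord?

The written figures ♭7/3 are shorthand for 7/5/3: the 5 is implied.
A third above B in this key is D.
A fifth above B in this key is F#.
A seventh above B in this key is A, lowered to Ab by the flat.

B, D, F#, Ab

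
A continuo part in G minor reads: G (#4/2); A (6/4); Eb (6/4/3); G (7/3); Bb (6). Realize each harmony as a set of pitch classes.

G (6/#4/2): G, A, C#, Eb.
A (6/4): A, D, F.
Eb (6/4/3): Eb, G, A, C.
G (7/5/3): G, Bb, D, F.
Bb (6/3): Bb, D, G.

G, A, C#, Eb | A, D, F | Eb, G, A, C | G, Bb, D, F | Bb, D, G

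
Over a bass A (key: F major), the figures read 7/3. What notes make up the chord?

The written figures 7/3 are shorthand for 7/5/3: the 5 is implied.
A third above A in this key is C.
A fifth above A in this key is E.
A seventh above A in this key is G.
Together with the bass A, this spells A minor seventh in root position.

A, C, E, G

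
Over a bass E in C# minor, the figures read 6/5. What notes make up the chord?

The written figures 6/5 are shorthand for 6/5/3: the 3 is implied.
A third above E in this key is G#.
A fifth above E in this key is B.
A sixth above E in this key is C#.
Together with the bass E, this spells C# minor seventh in first inversion.

E, G#, B, C#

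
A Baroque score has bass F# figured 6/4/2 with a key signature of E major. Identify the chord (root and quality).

G# minor seventh

The figures 6/4/2 indicate a seventh chord in third inversion.
In third inversion the root lies a second above the bass: a second above F# in E major is G#.
The chord tones are F#, G#, B, D#, giving G# minor seventh.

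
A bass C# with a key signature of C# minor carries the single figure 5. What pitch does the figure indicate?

Counting 4 letter steps above C# lands on G; in C# minor, that letter is G#.

G#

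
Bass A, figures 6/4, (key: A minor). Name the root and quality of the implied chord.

D minor

The figures 6/4 indicate a triad in second inversion.
In second inversion the root lies a fourth above the bass: a fourth above A in A minor is D.
The chord tones are A, D, F, giving D minor.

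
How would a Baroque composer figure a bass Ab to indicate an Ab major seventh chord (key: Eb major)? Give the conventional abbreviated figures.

Ab is the root of Ab major seventh, so the chord is in root position.
A seventh chord in root position is figured 7/5/3, conventionally abbreviated 7.

7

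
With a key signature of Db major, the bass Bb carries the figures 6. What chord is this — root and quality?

Gb major

The figures 6 indicate a triad in first inversion.
In first inversion the root lies a sixth above the bass: a sixth above Bb in Db major is Gb.
The chord tones are Bb, Db, Gb, giving Gb major.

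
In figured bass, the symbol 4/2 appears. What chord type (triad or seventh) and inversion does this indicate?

seventh chord, third inversion

4/2 is shorthand for 6/4/2.
Intervals of 6/4/2 above the bass form a seventh chord; the bass is the seventh, so this is third inversion.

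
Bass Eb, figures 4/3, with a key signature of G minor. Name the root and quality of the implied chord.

A half-diminished seventh

The figures 4/3 indicate a seventh chord in second inversion.
In second inversion the root lies a fourth above the bass: a fourth above Eb in G minor is A.
The chord tones are Eb, G, A, C, giving A half-diminished seventh.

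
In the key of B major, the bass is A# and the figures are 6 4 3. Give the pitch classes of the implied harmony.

A third above A# in this key is C#.
A fourth above A# in this key is D#.
A sixth above A# in this key is F#.
Together with the bass A#, this spells D# minor seventh in second inversion.

A#, C#, D#, F#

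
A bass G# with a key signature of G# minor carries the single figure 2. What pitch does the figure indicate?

Counting 1 letter step above G# lands on A; in G# minor, that letter is A#.

A#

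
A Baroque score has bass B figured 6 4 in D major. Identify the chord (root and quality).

The figures 6 4 indicate a triad in second inversion.
In second inversion the root lies a fourth above the bass: a fourth above B in D major is E.
The chord tones are B, E, G, giving E minor.

E minor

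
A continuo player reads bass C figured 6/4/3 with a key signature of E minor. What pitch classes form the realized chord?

C, E, F#, A

A third above C in this key is E.
A fourth above C in this key is F#.
A sixth above C in this key is A.
Together with the bass C, this spells F# half-diminished seventh in second inversion.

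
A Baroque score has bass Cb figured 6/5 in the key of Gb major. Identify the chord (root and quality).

Ab minor seventh

The figures 6/5 indicate a seventh chord in first inversion.
In first inversion the root lies a sixth above the bass: a sixth above Cb in Gb major is Ab.
The chord tones are Cb, Eb, Gb, Ab, giving Ab minor seventh.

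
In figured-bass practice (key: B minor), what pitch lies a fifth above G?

Counting 4 letter steps above G lands on D; in B minor, that letter is D.

D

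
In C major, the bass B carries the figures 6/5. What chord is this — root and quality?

G dominant seventh

The figures 6/5 indicate a seventh chord in first inversion.
In first inversion the root lies a sixth above the bass: a sixth above B in C major is G.
The chord tones are B, D, F, G, giving G dominant seventh.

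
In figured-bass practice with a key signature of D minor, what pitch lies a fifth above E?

Counting 4 letter steps above E lands on B; in D minor, that letter is Bb.

Bb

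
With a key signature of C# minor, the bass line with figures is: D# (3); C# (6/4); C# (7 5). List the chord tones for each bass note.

D# (5/3): D#, F#, A.
C# (6/4): C#, F#, A.
C# (7/5/3): C#, E, G#, B.

D#, F#, A | C#, F#, A | C#, E, G#, B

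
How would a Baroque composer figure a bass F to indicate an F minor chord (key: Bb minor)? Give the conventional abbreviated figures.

no figures

F is the root of F minor, so the chord is in root position.
A triad in root position is figured 5/3, conventionally abbreviated (no figures — root-position triad).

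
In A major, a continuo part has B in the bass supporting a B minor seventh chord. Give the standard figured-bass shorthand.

B is the root of B minor seventh, so the chord is in root position.
A seventh chord in root position is figured 7/5/3, conventionally abbreviated 7.

7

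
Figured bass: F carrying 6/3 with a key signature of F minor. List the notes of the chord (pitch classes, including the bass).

F, Ab, Db

A third above F in this key is Ab.
A sixth above F in this key is Db.
Together with the bass F, this spells Db major in first inversion.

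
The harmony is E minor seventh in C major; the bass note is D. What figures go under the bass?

D is the seventh of E minor seventh, so the chord is in third inversion.
A seventh chord in third inversion is figured 6/4/2, conventionally abbreviated 4/2.

4/2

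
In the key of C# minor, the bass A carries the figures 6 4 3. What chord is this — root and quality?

The figures 6 4 3 indicate a seventh chord in second inversion.
In second inversion the root lies a fourth above the bass: a fourth above A in C# minor is D#.
The chord tones are A, C#, D#, F#, giving D# half-diminished seventh.

D# half-diminished seventh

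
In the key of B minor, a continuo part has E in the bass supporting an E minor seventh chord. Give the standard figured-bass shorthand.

E is the root of E minor seventh, so the chord is in root position.
A seventh chord in root position is figured 7/5/3, conventionally abbreviated 7.

7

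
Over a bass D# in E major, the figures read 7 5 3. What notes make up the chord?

D#, F#, A, C#

A third above D# in this key is F#.
A fifth above D# in this key is A.
A seventh above D# in this key is C#.
Together with the bass D#, this spells D# half-diminished seventh in root position.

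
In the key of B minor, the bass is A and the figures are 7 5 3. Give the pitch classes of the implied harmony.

A third above A in this key is C#.
A fifth above A in this key is E.
A seventh above A in this key is G.
Together with the bass A, this spells A dominant seventh in root position.

A, C#, E, G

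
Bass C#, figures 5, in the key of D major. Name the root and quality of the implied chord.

The figures 5 indicate a triad in root position.
In root position the bass is the root, so the root is C#.
The chord tones are C#, E, G, giving C# diminished.

C# diminished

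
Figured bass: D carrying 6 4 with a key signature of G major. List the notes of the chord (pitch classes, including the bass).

A fourth above D in this key is G.
A sixth above D in this key is B.
Together with the bass D, this spells G major in second inversion.

D, G, B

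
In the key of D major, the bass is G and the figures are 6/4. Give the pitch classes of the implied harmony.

A fourth above G in this key is C#.
A sixth above G in this key is E.
Together with the bass G, this spells C# diminished in second inversion.

G, C#, E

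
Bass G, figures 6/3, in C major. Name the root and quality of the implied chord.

E minor

The figures 6/3 indicate a triad in first inversion.
In first inversion the root lies a sixth above the bass: a sixth above G in C major is E.
The chord tones are G, B, E, giving E minor.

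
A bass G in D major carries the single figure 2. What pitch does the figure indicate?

A

Counting 1 letter step above G lands on A; in D major, that letter is A.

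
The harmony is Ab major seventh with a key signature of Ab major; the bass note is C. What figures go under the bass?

6/5

C is the third of Ab major seventh, so the chord is in first inversion.
A seventh chord in first inversion is figured 6/5/3, conventionally abbreviated 6/5.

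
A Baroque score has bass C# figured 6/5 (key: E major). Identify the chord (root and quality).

The figures 6/5 indicate a seventh chord in first inversion.
In first inversion the root lies a sixth above the bass: a sixth above C# in E major is A.
The chord tones are C#, E, G#, A, giving A major seventh.

A major seventh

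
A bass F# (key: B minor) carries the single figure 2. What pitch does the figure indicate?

Counting 1 letter step above F# lands on G; in B minor, that letter is G.

G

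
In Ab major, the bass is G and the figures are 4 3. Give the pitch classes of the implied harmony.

G, Bb, C, Eb

The written figures 4 3 are shorthand for 6/4/3: the 6 is implied.
A third above G in this key is Bb.
A fourth above G in this key is C.
A sixth above G in this key is Eb.
Together with the bass G, this spells C minor seventh in second inversion.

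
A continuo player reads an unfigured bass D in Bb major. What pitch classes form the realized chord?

An unfigured bass implies 5/3.
A third above D in this key is F.
A fifth above D in this key is A.
Together with the bass D, this spells D minor in root position.

D, F, A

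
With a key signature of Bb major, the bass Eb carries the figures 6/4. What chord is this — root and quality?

The figures 6/4 indicate a triad in second inversion.
In second inversion the root lies a fourth above the bass: a fourth above Eb in Bb major is A.
The chord tones are Eb, A, C, giving A diminished.

A diminished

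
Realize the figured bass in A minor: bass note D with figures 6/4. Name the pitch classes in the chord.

D, G, B

A fourth above D in this key is G.
A sixth above D in this key is B.
Together with the bass D, this spells G major in second inversion.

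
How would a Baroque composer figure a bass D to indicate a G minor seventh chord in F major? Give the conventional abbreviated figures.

4/3

D is the fifth of G minor seventh, so the chord is in second inversion.
A seventh chord in second inversion is figured 6/4/3, conventionally abbreviated 4/3.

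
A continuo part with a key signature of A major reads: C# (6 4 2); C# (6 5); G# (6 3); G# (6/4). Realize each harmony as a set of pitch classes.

C#, D, F#, A | C#, E, G#, A | G#, B, E | G#, C#, E

C# (6/4/2): C#, D, F#, A.
C# (6/5/3): C#, E, G#, A.
G# (6/3): G#, B, E.
G# (6/4): G#, C#, E.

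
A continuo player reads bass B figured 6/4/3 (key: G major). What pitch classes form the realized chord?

A third above B in this key is D.
A fourth above B in this key is E.
A sixth above B in this key is G.
Together with the bass B, this spells E minor seventh in second inversion.

B, D, E, G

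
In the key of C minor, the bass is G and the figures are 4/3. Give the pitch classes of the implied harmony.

The written figures 4/3 are shorthand for 6/4/3: the 6 is implied.
A third above G in this key is Bb.
A fourth above G in this key is C.
A sixth above G in this key is Eb.
Together with the bass G, this spells C minor seventh in second inversion.

G, Bb, C, Eb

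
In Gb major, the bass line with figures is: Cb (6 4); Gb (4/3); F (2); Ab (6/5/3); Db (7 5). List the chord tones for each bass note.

Cb, F, Ab | Gb, Bb, Cb, Eb | F, Gb, Bb, Db | Ab, Cb, Eb, F | Db, F, Ab, Cb

Cb (6/4): Cb, F, Ab.
Gb (6/4/3): Gb, Bb, Cb, Eb.
F (6/4/2): F, Gb, Bb, Db.
Ab (6/5/3): Ab, Cb, Eb, F.
Db (7/5/3): Db, F, Ab, Cb.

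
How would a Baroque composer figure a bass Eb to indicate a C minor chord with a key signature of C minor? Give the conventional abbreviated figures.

6

Eb is the third of C minor, so the chord is in first inversion.
A triad in first inversion is figured 6/3, conventionally abbreviated 6.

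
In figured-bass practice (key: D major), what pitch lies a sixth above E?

C#

Counting 5 letter steps above E lands on C; in D major, that letter is C#.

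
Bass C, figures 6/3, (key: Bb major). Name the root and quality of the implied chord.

A diminished

The figures 6/3 indicate a triad in first inversion.
In first inversion the root lies a sixth above the bass: a sixth above C in Bb major is A.
The chord tones are C, Eb, A, giving A diminished.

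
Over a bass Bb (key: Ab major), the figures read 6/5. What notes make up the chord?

Bb, Db, F, G

The written figures 6/5 are shorthand for 6/5/3: the 3 is implied.
A third above Bb in this key is Db.
A fifth above Bb in this key is F.
A sixth above Bb in this key is G.
Together with the bass Bb, this spells G half-diminished seventh in first inversion.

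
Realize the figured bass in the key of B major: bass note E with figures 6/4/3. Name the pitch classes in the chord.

E, G#, A#, C#

A third above E in this key is G#.
A fourth above E in this key is A#.
A sixth above E in this key is C#.
Together with the bass E, this spells A# half-diminished seventh in second inversion.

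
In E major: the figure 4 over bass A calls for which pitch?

Counting 3 letter steps above A lands on D; in E major, that letter is D#.

D#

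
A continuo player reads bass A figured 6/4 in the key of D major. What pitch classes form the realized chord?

A, D, F#

A fourth above A in this key is D.
A sixth above A in this key is F#.
Together with the bass A, this spells D major in second inversion.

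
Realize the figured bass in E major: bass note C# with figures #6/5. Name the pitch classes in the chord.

The written figures #6/5 are shorthand for 6/5/3: the 3 is implied.
A third above C# in this key is E.
A fifth above C# in this key is G#.
A sixth above C# in this key is A, raised to A# by the sharp.
Together with the bass C#, this spells A# half-diminished seventh in first inversion.

C#, E, G#, A#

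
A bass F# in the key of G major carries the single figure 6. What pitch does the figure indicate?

Counting 5 letter steps above F# lands on D; in G major, that letter is D.

D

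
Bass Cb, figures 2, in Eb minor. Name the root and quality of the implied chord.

Db dominant seventh

The figures 2 indicate a seventh chord in third inversion.
In third inversion the root lies a second above the bass: a second above Cb in Eb minor is Db.
The chord tones are Cb, Db, F, Ab, giving Db dominant seventh.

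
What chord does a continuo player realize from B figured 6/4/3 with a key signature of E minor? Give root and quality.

The figures 6/4/3 indicate a seventh chord in second inversion.
In second inversion the root lies a fourth above the bass: a fourth above B in E minor is E.
The chord tones are B, D, E, G, giving E minor seventh.

E minor seventh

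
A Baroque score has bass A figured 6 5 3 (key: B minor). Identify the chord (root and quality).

The figures 6 5 3 indicate a seventh chord in first inversion.
In first inversion the root lies a sixth above the bass: a sixth above A in B minor is F#.
The chord tones are A, C#, E, F#, giving F# minor seventh.

F# minor seventh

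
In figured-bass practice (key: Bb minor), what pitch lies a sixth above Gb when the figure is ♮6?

E

Counting 5 letter steps above Gb lands on E; in Bb minor, that letter is Eb.
The ♮6 figure makes it natural, giving E.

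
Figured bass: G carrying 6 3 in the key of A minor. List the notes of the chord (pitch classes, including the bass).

G, B, E

A third above G in this key is B.
A sixth above G in this key is E.
Together with the bass G, this spells E minor in first inversion.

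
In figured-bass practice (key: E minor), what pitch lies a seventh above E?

D

Counting 6 letter steps above E lands on D; in E minor, that letter is D.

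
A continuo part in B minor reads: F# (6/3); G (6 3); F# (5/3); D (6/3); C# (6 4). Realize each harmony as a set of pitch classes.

F# (6/3): F#, A, D.
G (6/3): G, B, E.
F# (5/3): F#, A, C#.
D (6/3): D, F#, B.
C# (6/4): C#, F#, A.

F#, A, D | G, B, E | F#, A, C# | D, F#, B | C#, F#, A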